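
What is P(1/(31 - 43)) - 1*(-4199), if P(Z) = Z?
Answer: 50387/12 ≈ 4198.9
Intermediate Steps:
P(1/(31 - 43)) - 1*(-4199) = 1/(31 - 43) - 1*(-4199) = 1/(-12) + 4199 = -1/12 + 4199 = 50387/12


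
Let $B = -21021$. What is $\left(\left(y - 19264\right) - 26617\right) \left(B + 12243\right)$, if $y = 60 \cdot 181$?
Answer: $307414338$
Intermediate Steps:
$y = 10860$
$\left(\left(y - 19264\right) - 26617\right) \left(B + 12243\right) = \left(\left(10860 - 19264\right) - 26617\right) \left(-21021 + 12243\right) = \left(\left(10860 - 19264\right) - 26617\right) \left(-8778\right) = \left(-8404 - 26617\right) \left(-8778\right) = \left(-35021\right) \left(-8778\right) = 307414338$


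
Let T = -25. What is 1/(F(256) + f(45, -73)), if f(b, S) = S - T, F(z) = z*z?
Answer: 1/65488 ≈ 1.5270e-5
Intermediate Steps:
F(z) = z²
f(b, S) = 25 + S (f(b, S) = S - 1*(-25) = S + 25 = 25 + S)
1/(F(256) + f(45, -73)) = 1/(256² + (25 - 73)) = 1/(65536 - 48) = 1/65488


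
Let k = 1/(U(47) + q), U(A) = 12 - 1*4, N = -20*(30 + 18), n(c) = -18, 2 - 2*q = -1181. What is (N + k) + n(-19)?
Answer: -1172620/1199 ≈ -978.00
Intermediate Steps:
q = 1183/2 (q = 1 - ½*(-1181) = 1 + 1181/2 = 1183/2 ≈ 591.50)
N = -960 (N = -20*48 = -960)
U(A) = 8 (U(A) = 12 - 4 = 8)
k = 2/1199 (k = 1/(8 + 1183/2) = 1/(1199/2) = 2/1199 ≈ 0.0016681)
(N + k) + n(-19) = (-960 + 2/1199) - 18 = -1151038/1199 - 18 = -1172620/1199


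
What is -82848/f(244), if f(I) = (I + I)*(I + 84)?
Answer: -2589/5002 ≈ -0.51759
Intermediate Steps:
f(I) = 2*I*(84 + I) (f(I) = (2*I)*(84 + I) = 2*I*(84 + I))
-82848/f(244) = -82848*1/(488*(84 + 244)) = -82848/(2*244*328) = -82848/160064 = -82848*1/160064 = -2589/5002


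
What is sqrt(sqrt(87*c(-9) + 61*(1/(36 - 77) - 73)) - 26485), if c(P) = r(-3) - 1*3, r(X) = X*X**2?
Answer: sqrt(-44521285 + 82*I*sqrt(2968851))/41 ≈ 0.25823 + 162.74*I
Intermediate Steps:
r(X) = X**3
c(P) = -30 (c(P) = (-3)**3 - 1*3 = -27 - 3 = -30)
sqrt(sqrt(87*c(-9) + 61*(1/(36 - 77) - 73)) - 26485) = sqrt(sqrt(87*(-30) + 61*(1/(36 - 77) - 73)) - 26485) = sqrt(sqrt(-2610 + 61*(1/(-41) - 73)) - 26485) = sqrt(sqrt(-2610 + 61*(-1/41 - 73)) - 26485) = sqrt(sqrt(-2610 + 61*(-2994/41)) - 26485) = sqrt(sqrt(-2610 - 182634/41) - 26485) = sqrt(sqrt(-289644/41) - 26485) = sqrt(2*I*sqrt(2968851)/41 - 26485) = sqrt(-26485 + 2*I*sqrt(2968851)/41)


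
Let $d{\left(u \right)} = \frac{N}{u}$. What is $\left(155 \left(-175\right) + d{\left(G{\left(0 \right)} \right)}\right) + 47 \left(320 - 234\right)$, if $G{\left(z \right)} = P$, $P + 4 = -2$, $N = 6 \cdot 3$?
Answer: $-23086$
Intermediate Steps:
$N = 18$
$P = -6$ ($P = -4 - 2 = -6$)
$G{\left(z \right)} = -6$
$d{\left(u \right)} = \frac{18}{u}$
$\left(155 \left(-175\right) + d{\left(G{\left(0 \right)} \right)}\right) + 47 \left(320 - 234\right) = \left(155 \left(-175\right) + \frac{18}{-6}\right) + 47 \left(320 - 234\right) = \left(-27125 + 18 \left(- \frac{1}{6}\right)\right) + 47 \cdot 86 = \left(-27125 - 3\right) + 4042 = -27128 + 4042 = -23086$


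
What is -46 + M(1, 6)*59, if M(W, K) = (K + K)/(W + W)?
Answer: 308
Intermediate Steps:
M(W, K) = K/W (M(W, K) = (2*K)/((2*W)) = (2*K)*(1/(2*W)) = K/W)
-46 + M(1, 6)*59 = -46 + (6/1)*59 = -46 + (6*1)*59 = -46 + 6*59 = -46 + 354 = 308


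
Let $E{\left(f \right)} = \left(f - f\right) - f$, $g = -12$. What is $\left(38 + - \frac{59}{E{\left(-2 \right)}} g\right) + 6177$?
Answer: $6569$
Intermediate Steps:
$E{\left(f \right)} = - f$ ($E{\left(f \right)} = 0 - f = - f$)
$\left(38 + - \frac{59}{E{\left(-2 \right)}} g\right) + 6177 = \left(38 + - \frac{59}{\left(-1\right) \left(-2\right)} \left(-12\right)\right) + 6177 = \left(38 + - \frac{59}{2} \left(-12\right)\right) + 6177 = \left(38 + \left(-59\right) \frac{1}{2} \left(-12\right)\right) + 6177 = \left(38 - -354\right) + 6177 = \left(38 + 354\right) + 6177 = 392 + 6177 = 6569$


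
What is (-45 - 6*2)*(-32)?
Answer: 1824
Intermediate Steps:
(-45 - 6*2)*(-32) = (-45 - 12)*(-32) = -57*(-32) = 1824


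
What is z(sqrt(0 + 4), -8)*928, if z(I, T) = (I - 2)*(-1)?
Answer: 0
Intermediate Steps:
z(I, T) = 2 - I (z(I, T) = (-2 + I)*(-1) = 2 - I)
z(sqrt(0 + 4), -8)*928 = (2 - sqrt(0 + 4))*928 = (2 - sqrt(4))*928 = (2 - 1*2)*928 = (2 - 2)*928 = 0*928 = 0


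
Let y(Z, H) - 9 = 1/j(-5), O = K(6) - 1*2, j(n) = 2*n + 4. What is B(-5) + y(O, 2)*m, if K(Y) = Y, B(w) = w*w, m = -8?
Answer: -137/3 ≈ -45.667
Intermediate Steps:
B(w) = w**2
j(n) = 4 + 2*n
O = 4 (O = 6 - 1*2 = 6 - 2 = 4)
y(Z, H) = 53/6 (y(Z, H) = 9 + 1/(4 + 2*(-5)) = 9 + 1/(4 - 10) = 9 + 1/(-6) = 9 - 1/6 = 53/6)
B(-5) + y(O, 2)*m = (-5)**2 + (53/6)*(-8) = 25 - 212/3 = -137/3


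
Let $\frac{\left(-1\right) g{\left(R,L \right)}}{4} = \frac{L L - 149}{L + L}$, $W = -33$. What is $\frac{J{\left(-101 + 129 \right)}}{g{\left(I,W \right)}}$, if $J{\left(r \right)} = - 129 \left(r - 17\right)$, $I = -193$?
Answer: $- \frac{46827}{1880} \approx -24.908$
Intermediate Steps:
$g{\left(R,L \right)} = - \frac{2 \left(-149 + L^{2}\right)}{L}$ ($g{\left(R,L \right)} = - 4 \frac{L L - 149}{L + L} = - 4 \frac{L^{2} - 149}{2 L} = - 4 \left(-149 + L^{2}\right) \frac{1}{2 L} = - 4 \frac{-149 + L^{2}}{2 L} = - \frac{2 \left(-149 + L^{2}\right)}{L}$)
$J{\left(r \right)} = 2193 - 129 r$ ($J{\left(r \right)} = - 129 \left(-17 + r\right) = 2193 - 129 r$)
$\frac{J{\left(-101 + 129 \right)}}{g{\left(I,W \right)}} = \frac{2193 - 129 \left(-101 + 129\right)}{\left(-2\right) \left(-33\right) + \frac{298}{-33}} = \frac{2193 - 3612}{66 + 298 \left(- \frac{1}{33}\right)} = \frac{2193 - 3612}{66 - \frac{298}{33}} = - \frac{1419}{\frac{1880}{33}} = \left(-1419\right) \frac{33}{1880} = - \frac{46827}{1880}$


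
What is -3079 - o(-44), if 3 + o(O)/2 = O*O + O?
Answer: -6857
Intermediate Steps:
o(O) = -6 + 2*O + 2*O**2 (o(O) = -6 + 2*(O*O + O) = -6 + 2*(O**2 + O) = -6 + 2*(O + O**2) = -6 + (2*O + 2*O**2) = -6 + 2*O + 2*O**2)
-3079 - o(-44) = -3079 - (-6 + 2*(-44) + 2*(-44)**2) = -3079 - (-6 - 88 + 2*1936) = -3079 - (-6 - 88 + 3872) = -3079 - 1*3778 = -3079 - 3778 = -6857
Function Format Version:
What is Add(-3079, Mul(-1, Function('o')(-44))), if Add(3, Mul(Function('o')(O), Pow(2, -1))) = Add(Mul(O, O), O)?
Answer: -6857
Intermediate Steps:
Function('o')(O) = Add(-6, Mul(2, O), Mul(2, Pow(O, 2))) (Function('o')(O) = Add(-6, Mul(2, Add(Mul(O, O), O))) = Add(-6, Mul(2, Add(Pow(O, 2), O))) = Add(-6, Mul(2, Add(O, Pow(O, 2)))) = Add(-6, Add(Mul(2, O), Mul(2, Pow(O, 2)))) = Add(-6, Mul(2, O), Mul(2, Pow(O, 2))))
Add(-3079, Mul(-1, Function('o')(-44))) = Add(-3079, Mul(-1, Add(-6, Mul(2, -44), Mul(2, Pow(-44, 2))))) = Add(-3079, Mul(-1, Add(-6, -88, Mul(2, 1936)))) = Add(-3079, Mul(-1, Add(-6, -88, 3872))) = Add(-3079, Mul(-1, 3778)) = Add(-3079, -3778) = -6857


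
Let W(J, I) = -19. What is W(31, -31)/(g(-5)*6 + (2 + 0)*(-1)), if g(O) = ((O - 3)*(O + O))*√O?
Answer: 19/576002 + 2280*I*√5/288001 ≈ 3.2986e-5 + 0.017702*I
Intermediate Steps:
g(O) = 2*O^(3/2)*(-3 + O) (g(O) = ((-3 + O)*(2*O))*√O = (2*O*(-3 + O))*√O = 2*O^(3/2)*(-3 + O))
W(31, -31)/(g(-5)*6 + (2 + 0)*(-1)) = -19/((2*(-5)^(3/2)*(-3 - 5))*6 + (2 + 0)*(-1)) = -19/((2*(-5*I*√5)*(-8))*6 + 2*(-1)) = -19/((80*I*√5)*6 - 2) = -19/(480*I*√5 - 2) = -19/(-2 + 480*I*√5)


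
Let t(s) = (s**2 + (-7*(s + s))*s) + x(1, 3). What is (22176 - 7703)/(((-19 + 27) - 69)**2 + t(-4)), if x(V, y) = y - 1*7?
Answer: 14473/3509 ≈ 4.1245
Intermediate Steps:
x(V, y) = -7 + y (x(V, y) = y - 7 = -7 + y)
t(s) = -4 - 13*s**2 (t(s) = (s**2 + (-7*(s + s))*s) + (-7 + 3) = (s**2 + (-14*s)*s) - 4 = (s**2 - 14*s**2) - 4 = -13*s**2 - 4 = -4 - 13*s**2)
(22176 - 7703)/(((-19 + 27) - 69)**2 + t(-4)) = (22176 - 7703)/(((-19 + 27) - 69)**2 + (-4 - 13*(-4)**2)) = 14473/((8 - 69)**2 + (-4 - 13*16)) = 14473/((-61)**2 + (-4 - 208)) = 14473/(3721 - 212) = 14473/3509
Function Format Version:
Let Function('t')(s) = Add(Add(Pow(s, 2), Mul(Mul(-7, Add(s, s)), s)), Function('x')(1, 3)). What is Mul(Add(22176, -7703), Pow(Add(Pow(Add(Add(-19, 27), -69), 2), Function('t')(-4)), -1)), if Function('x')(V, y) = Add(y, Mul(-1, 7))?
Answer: Rational(14473, 3509) ≈ 4.1245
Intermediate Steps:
Function('x')(V, y) = Add(-7, y) (Function('x')(V, y) = Add(y, -7) = Add(-7, y))
Function('t')(s) = Add(-4, Mul(-13, Pow(s, 2))) (Function('t')(s) = Add(Add(Pow(s, 2), Mul(Mul(-7, Add(s, s)), s)), Add(-7, 3)) = Add(Add(Pow(s, 2), Mul(Mul(-7, Mul(2, s)), s)), -4) = Add(Add(Pow(s, 2), Mul(Mul(-14, s), s)), -4) = Add(Add(Pow(s, 2), Mul(-14, Pow(s, 2))), -4) = Add(Mul(-13, Pow(s, 2)), -4) = Add(-4, Mul(-13, Pow(s, 2))))
Mul(Add(22176, -7703), Pow(Add(Pow(Add(Add(-19, 27), -69), 2), Function('t')(-4)), -1)) = Mul(Add(22176, -7703), Pow(Add(Pow(Add(Add(-19, 27), -69), 2), Add(-4, Mul(-13, Pow(-4, 2)))), -1)) = Mul(14473, Pow(Add(Pow(Add(8, -69), 2), Add(-4, Mul(-13, 16))), -1)) = Mul(14473, Pow(Add(Pow(-61, 2), Add(-4, -208)), -1)) = Mul(14473, Pow(Add(3721, -212), -1)) = Mul(14473, Pow(3509, -1)) = Mul(14473, Rational(1, 3509)) = Rational(14473, 3509)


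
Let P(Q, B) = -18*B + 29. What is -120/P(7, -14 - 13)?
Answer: -24/103 ≈ -0.23301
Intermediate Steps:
P(Q, B) = 29 - 18*B
-120/P(7, -14 - 13) = -120/(29 - 18*(-14 - 13)) = -120/(29 - 18*(-27)) = -120/(29 + 486) = -120/515 = -120*1/515 = -24/103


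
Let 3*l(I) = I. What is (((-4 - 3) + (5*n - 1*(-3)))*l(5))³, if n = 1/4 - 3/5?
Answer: -1520875/1728 ≈ -880.14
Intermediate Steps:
l(I) = I/3
n = -7/20 (n = 1*(¼) - 3*⅕ = ¼ - ⅗ = -7/20 ≈ -0.35000)
(((-4 - 3) + (5*n - 1*(-3)))*l(5))³ = (((-4 - 3) + (5*(-7/20) - 1*(-3)))*((⅓)*5))³ = ((-7 + (-7/4 + 3))*(5/3))³ = ((-7 + 5/4)*(5/3))³ = (-23/4*5/3)³ = (-115/12)³ = -1520875/1728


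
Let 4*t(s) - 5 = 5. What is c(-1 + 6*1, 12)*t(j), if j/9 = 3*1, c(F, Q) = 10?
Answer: 25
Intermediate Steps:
j = 27 (j = 9*(3*1) = 9*3 = 27)
t(s) = 5/2 (t(s) = 5/4 + (¼)*5 = 5/4 + 5/4 = 5/2)
c(-1 + 6*1, 12)*t(j) = 10*(5/2) = 25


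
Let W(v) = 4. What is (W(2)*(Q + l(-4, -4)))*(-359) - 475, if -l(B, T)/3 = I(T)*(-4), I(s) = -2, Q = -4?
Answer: 39733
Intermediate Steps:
l(B, T) = -24 (l(B, T) = -(-6)*(-4) = -3*8 = -24)
(W(2)*(Q + l(-4, -4)))*(-359) - 475 = (4*(-4 - 24))*(-359) - 475 = (4*(-28))*(-359) - 475 = -112*(-359) - 475 = 40208 - 475 = 39733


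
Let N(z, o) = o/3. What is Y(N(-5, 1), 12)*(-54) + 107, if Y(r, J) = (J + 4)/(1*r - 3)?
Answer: 431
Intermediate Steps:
N(z, o) = o/3 (N(z, o) = o*(1/3) = o/3)
Y(r, J) = (4 + J)/(-3 + r) (Y(r, J) = (4 + J)/(r - 3) = (4 + J)/(-3 + r))
Y(N(-5, 1), 12)*(-54) + 107 = ((4 + 12)/(-3 + (1/3)*1))*(-54) + 107 = (16/(-3 + 1/3))*(-54) + 107 = (16/(-8/3))*(-54) + 107 = -3/8*16*(-54) + 107 = -6*(-54) + 107 = 324 + 107 = 431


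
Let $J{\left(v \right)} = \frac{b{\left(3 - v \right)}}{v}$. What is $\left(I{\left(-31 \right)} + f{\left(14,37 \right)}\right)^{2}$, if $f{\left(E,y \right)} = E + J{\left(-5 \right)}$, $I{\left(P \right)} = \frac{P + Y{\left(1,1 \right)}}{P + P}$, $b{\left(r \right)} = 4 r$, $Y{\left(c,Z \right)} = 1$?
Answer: $\frac{1570009}{24025} \approx 65.349$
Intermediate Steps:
$J{\left(v \right)} = \frac{12 - 4 v}{v}$ ($J{\left(v \right)} = \frac{4 \left(3 - v\right)}{v} = \frac{12 - 4 v}{v}$)
$I{\left(P \right)} = \frac{1 + P}{2 P}$ ($I{\left(P \right)} = \frac{P + 1}{P + P} = \frac{1 + P}{2 P}$)
$f{\left(E,y \right)} = - \frac{32}{5} + E$ ($f{\left(E,y \right)} = E - \left(4 - \frac{12}{-5}\right) = E + \left(-4 + 12 \left(- \frac{1}{5}\right)\right) = E - \frac{32}{5} = - \frac{32}{5} + E$)
$\left(I{\left(-31 \right)} + f{\left(14,37 \right)}\right)^{2} = \left(\frac{1 - 31}{2 \left(-31\right)} + \left(- \frac{32}{5} + 14\right)\right)^{2} = \left(\frac{1}{2} \left(- \frac{1}{31}\right) \left(-30\right) + \frac{38}{5}\right)^{2} = \left(\frac{15}{31} + \frac{38}{5}\right)^{2} = \left(\frac{1253}{155}\right)^{2} = \frac{1570009}{24025}$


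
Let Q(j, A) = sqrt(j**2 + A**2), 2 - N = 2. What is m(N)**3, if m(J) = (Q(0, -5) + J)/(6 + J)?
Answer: 125/216 ≈ 0.57870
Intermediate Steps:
N = 0 (N = 2 - 1*2 = 2 - 2 = 0)
Q(j, A) = sqrt(A**2 + j**2)
m(J) = (5 + J)/(6 + J) (m(J) = (sqrt((-5)**2 + 0**2) + J)/(6 + J) = (sqrt(25 + 0) + J)/(6 + J) = (sqrt(25) + J)/(6 + J) = (5 + J)/(6 + J))
m(N)**3 = ((5 + 0)/(6 + 0))**3 = (5/6)**3 = 125/216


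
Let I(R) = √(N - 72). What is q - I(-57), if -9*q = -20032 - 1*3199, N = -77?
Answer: 23231/9 - I*√149 ≈ 2581.2 - 12.207*I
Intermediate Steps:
I(R) = I*√149 (I(R) = √(-77 - 72) = √(-149) = I*√149)
q = 23231/9 (q = -(-20032 - 1*3199)/9 = -(-20032 - 3199)/9 = -⅑*(-23231) = 23231/9 ≈ 2581.2)
q - I(-57) = 23231/9 - I*√149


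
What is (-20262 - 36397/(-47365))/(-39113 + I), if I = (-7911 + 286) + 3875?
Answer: 959673233/2030205995 ≈ 0.47270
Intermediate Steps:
I = -3750 (I = -7625 + 3875 = -3750)
(-20262 - 36397/(-47365))/(-39113 + I) = (-20262 - 36397/(-47365))/(-39113 - 3750) = (-20262 - 36397*(-1/47365))/(-42863) = (-20262 + 36397/47365)*(-1/42863) = -959673233/47365*(-1/42863) = 959673233/2030205995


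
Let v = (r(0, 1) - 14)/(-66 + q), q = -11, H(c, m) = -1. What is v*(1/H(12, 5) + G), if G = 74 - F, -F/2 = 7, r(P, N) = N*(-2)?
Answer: 1392/77 ≈ 18.078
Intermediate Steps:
r(P, N) = -2*N
F = -14 (F = -2*7 = -14)
v = 16/77 (v = (-2*1 - 14)/(-66 - 11) = (-2 - 14)/(-77) = -16*(-1/77) = 16/77 ≈ 0.20779)
G = 88 (G = 74 - 1*(-14) = 74 + 14 = 88)
v*(1/H(12, 5) + G) = 16*(1/(-1) + 88)/77 = 16*(-1 + 88)/77 = (16/77)*87 = 1392/77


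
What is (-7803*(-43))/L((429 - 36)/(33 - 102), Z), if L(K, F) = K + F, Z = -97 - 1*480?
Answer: -7717167/13402 ≈ -575.82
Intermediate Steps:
Z = -577 (Z = -97 - 480 = -577)
L(K, F) = F + K
(-7803*(-43))/L((429 - 36)/(33 - 102), Z) = (-7803*(-43))/(-577 + (429 - 36)/(33 - 102)) = 335529/(-577 + 393/(-69)) = 335529/(-577 + 393*(-1/69)) = 335529/(-577 - 131/23) = 335529/(-13402/23) = 335529*(-23/13402) = -7717167/13402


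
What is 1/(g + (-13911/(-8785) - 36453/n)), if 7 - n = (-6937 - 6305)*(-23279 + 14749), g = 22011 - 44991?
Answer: -992303112605/22801553900809812 ≈ -4.3519e-5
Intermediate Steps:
g = -22980
n = -112954253 (n = 7 - (-6937 - 6305)*(-23279 + 14749) = 7 - (-13242)*(-8530) = 7 - 1*112954260 = 7 - 112954260 = -112954253)
1/(g + (-13911/(-8785) - 36453/n)) = 1/(-22980 + (-13911/(-8785) - 36453/(-112954253))) = 1/(-22980 + (-13911*(-1/8785) - 36453*(-1/112954253))) = 1/(-22980 + (13911/8785 + 36453/112954253)) = 1/(-22980 + 1571626853088/992303112605) = 1/(-22801553900809812/992303112605) = -992303112605/22801553900809812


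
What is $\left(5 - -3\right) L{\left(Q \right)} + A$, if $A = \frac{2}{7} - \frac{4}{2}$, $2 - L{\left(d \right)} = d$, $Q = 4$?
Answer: $- \frac{124}{7} \approx -17.714$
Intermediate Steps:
$L{\left(d \right)} = 2 - d$
$A = - \frac{12}{7}$ ($A = 2 \cdot \frac{1}{7} - 2 = \frac{2}{7} - 2 = - \frac{12}{7} \approx -1.7143$)
$\left(5 - -3\right) L{\left(Q \right)} + A = \left(5 - -3\right) \left(2 - 4\right) - \frac{12}{7} = \left(5 + 3\right) \left(2 - 4\right) - \frac{12}{7} = 8 \left(-2\right) - \frac{12}{7} = -16 - \frac{12}{7} = - \frac{124}{7}$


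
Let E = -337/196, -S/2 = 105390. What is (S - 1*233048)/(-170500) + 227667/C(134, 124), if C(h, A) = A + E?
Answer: 57718280543/30957375 ≈ 1864.4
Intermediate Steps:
S = -210780 (S = -2*105390 = -210780)
E = -337/196 (E = -337*1/196 = -337/196 ≈ -1.7194)
C(h, A) = -337/196 + A (C(h, A) = A - 337/196 = -337/196 + A)
(S - 1*233048)/(-170500) + 227667/C(134, 124) = (-210780 - 1*233048)/(-170500) + 227667/(-337/196 + 124) = (-210780 - 233048)*(-1/170500) + 227667/(23967/196) = -443828*(-1/170500) + 227667*(196/23967) = 10087/3875 + 14874244/7989 = 57718280543/30957375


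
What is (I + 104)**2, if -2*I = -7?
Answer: 46225/4 ≈ 11556.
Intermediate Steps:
I = 7/2 (I = -1/2*(-7) = 7/2 ≈ 3.5000)
(I + 104)**2 = (7/2 + 104)**2 = (215/2)**2 = 46225/4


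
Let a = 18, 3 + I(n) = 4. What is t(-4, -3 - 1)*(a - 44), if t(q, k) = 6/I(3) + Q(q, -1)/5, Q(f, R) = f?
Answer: -676/5 ≈ -135.20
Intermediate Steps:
I(n) = 1 (I(n) = -3 + 4 = 1)
t(q, k) = 6 + q/5 (t(q, k) = 6/1 + q/5 = 6*1 + q*(1/5) = 6 + q/5)
t(-4, -3 - 1)*(a - 44) = (6 + (1/5)*(-4))*(18 - 44) = (6 - 4/5)*(-26) = (26/5)*(-26) = -676/5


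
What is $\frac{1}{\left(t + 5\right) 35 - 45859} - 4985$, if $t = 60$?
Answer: $- \frac{217266241}{43584} \approx -4985.0$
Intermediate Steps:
$\frac{1}{\left(t + 5\right) 35 - 45859} - 4985 = \frac{1}{\left(60 + 5\right) 35 - 45859} - 4985 = \frac{1}{65 \cdot 35 - 45859} - 4985 = \frac{1}{2275 - 45859} - 4985 = \frac{1}{-43584} - 4985 = - \frac{1}{43584} - 4985 = - \frac{217266241}{43584}$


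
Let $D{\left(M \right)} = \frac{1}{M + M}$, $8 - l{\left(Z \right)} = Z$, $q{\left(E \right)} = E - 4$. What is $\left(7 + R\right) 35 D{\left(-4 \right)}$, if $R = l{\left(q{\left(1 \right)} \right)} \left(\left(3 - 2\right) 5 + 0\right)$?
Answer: $- \frac{1085}{4} \approx -271.25$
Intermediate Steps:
$q{\left(E \right)} = -4 + E$
$l{\left(Z \right)} = 8 - Z$
$R = 55$ ($R = \left(8 - \left(-4 + 1\right)\right) \left(\left(3 - 2\right) 5 + 0\right) = \left(8 - -3\right) \left(1 \cdot 5 + 0\right) = \left(8 + 3\right) \left(5 + 0\right) = 11 \cdot 5 = 55$)
$D{\left(M \right)} = \frac{1}{2 M}$
$\left(7 + R\right) 35 D{\left(-4 \right)} = \left(7 + 55\right) 35 \frac{1}{2 \left(-4\right)} = 62 \cdot 35 \cdot \frac{1}{2} \left(- \frac{1}{4}\right) = 2170 \left(- \frac{1}{8}\right) = - \frac{1085}{4}$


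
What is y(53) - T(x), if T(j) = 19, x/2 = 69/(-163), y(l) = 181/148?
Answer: -2631/148 ≈ -17.777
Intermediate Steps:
y(l) = 181/148 (y(l) = 181*(1/148) = 181/148)
x = -138/163 (x = 2*(69/(-163)) = 2*(69*(-1/163)) = 2*(-69/163) = -138/163 ≈ -0.84663)
y(53) - T(x) = 181/148 - 1*19 = 181/148 - 19 = -2631/148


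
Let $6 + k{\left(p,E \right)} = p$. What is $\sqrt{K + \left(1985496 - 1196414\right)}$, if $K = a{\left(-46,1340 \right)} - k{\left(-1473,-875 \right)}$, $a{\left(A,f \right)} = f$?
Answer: $3 \sqrt{87989} \approx 889.89$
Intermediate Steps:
$k{\left(p,E \right)} = -6 + p$
$K = 2819$ ($K = 1340 - \left(-6 - 1473\right) = 1340 - -1479 = 1340 + 1479 = 2819$)
$\sqrt{K + \left(1985496 - 1196414\right)} = \sqrt{2819 + \left(1985496 - 1196414\right)} = \sqrt{2819 + 789082} = \sqrt{791901} = 3 \sqrt{87989}$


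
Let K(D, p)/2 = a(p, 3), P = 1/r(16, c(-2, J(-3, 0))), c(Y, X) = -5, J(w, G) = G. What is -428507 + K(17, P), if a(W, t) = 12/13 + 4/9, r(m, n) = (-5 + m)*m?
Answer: -50134999/117 ≈ -4.2850e+5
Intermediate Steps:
r(m, n) = m*(-5 + m)
P = 1/176 (P = 1/(16*(-5 + 16)) = 1/(16*11) = 1/176 ≈ 0.0056818)
a(W, t) = 160/117 (a(W, t) = 12*(1/13) + 4*(1/9) = 12/13 + 4/9 = 160/117)
K(D, p) = 320/117 (K(D, p) = 2*(160/117) = 320/117)
-428507 + K(17, P) = -428507 + 320/117 = -50134999/117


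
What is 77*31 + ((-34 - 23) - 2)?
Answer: 2328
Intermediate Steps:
77*31 + ((-34 - 23) - 2) = 2387 + (-57 - 2) = 2387 - 59 = 2328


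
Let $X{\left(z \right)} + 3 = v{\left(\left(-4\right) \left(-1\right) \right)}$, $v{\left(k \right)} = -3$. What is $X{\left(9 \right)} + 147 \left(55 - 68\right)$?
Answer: $-1917$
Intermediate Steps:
$X{\left(z \right)} = -6$ ($X{\left(z \right)} = -3 - 3 = -6$)
$X{\left(9 \right)} + 147 \left(55 - 68\right) = -6 + 147 \left(55 - 68\right) = -6 + 147 \left(-13\right) = -6 - 1911 = -1917$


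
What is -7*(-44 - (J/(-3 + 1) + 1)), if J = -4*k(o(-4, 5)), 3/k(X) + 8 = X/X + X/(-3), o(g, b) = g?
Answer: 5229/17 ≈ 307.59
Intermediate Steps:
k(X) = 3/(-7 - X/3) (k(X) = 3/(-8 + (X/X + X/(-3))) = 3/(-8 + (1 + X*(-1/3))) = 3/(-8 + (1 - X/3)) = 3/(-7 - X/3))
J = 36/17 (J = -(-36)/(21 - 4) = -(-36)/17 = -4*(-9/17) = 36/17 ≈ 2.1176)
-7*(-44 - (J/(-3 + 1) + 1)) = -7*(-44 - (36/(17*(-3 + 1)) + 1)) = -7*(-44 - ((36/17)/(-2) + 1)) = -7*(-44 - ((36/17)*(-1/2) + 1)) = -7*(-44 - (-18/17 + 1)) = -7*(-44 - 1*(-1/17)) = -7*(-44 + 1/17) = -7*(-747/17) = 5229/17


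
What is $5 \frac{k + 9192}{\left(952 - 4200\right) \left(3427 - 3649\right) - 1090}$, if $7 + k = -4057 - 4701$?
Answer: $\frac{2135}{719966} \approx 0.0029654$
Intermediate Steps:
$k = -8765$ ($k = -7 - 8758 = -8765$)
$5 \frac{k + 9192}{\left(952 - 4200\right) \left(3427 - 3649\right) - 1090} = 5 \frac{-8765 + 9192}{\left(952 - 4200\right) \left(3427 - 3649\right) - 1090} = 5 \frac{427}{\left(-3248\right) \left(-222\right) - 1090} = 5 \frac{427}{721056 - 1090} = 5 \cdot \frac{427}{719966} = \frac{2135}{719966}$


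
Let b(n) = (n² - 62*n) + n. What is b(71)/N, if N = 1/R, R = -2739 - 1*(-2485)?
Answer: -180340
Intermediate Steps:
R = -254 (R = -2739 + 2485 = -254)
N = -1/254 (N = 1/(-254) = -1/254 ≈ -0.0039370)
b(n) = n² - 61*n
b(71)/N = (71*(-61 + 71))/(-1/254) = (71*10)*(-254) = 710*(-254) = -180340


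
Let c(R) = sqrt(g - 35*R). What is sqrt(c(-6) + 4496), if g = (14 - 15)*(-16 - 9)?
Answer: sqrt(4496 + sqrt(235)) ≈ 67.166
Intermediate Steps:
g = 25 (g = -1*(-25) = 25)
c(R) = sqrt(25 - 35*R)
sqrt(c(-6) + 4496) = sqrt(sqrt(25 - 35*(-6)) + 4496) = sqrt(sqrt(25 + 210) + 4496) = sqrt(sqrt(235) + 4496) = sqrt(4496 + sqrt(235))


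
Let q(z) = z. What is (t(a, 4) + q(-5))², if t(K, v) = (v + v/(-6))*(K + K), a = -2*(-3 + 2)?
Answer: 625/9 ≈ 69.444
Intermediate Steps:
a = 2 (a = -2*(-1) = 2)
t(K, v) = 5*K*v/3 (t(K, v) = (v + v*(-⅙))*(2*K) = (v - v/6)*(2*K) = (5*v/6)*(2*K) = 5*K*v/3)
(t(a, 4) + q(-5))² = ((5/3)*2*4 - 5)² = (40/3 - 5)² = (25/3)² = 625/9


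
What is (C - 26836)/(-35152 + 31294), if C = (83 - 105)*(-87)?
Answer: 12461/1929 ≈ 6.4598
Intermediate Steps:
C = 1914 (C = -22*(-87) = 1914)
(C - 26836)/(-35152 + 31294) = (1914 - 26836)/(-35152 + 31294) = -24922/(-3858) = -24922*(-1/3858) = 12461/1929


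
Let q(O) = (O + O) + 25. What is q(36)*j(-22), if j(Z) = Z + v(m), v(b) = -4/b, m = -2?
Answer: -1940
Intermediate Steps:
q(O) = 25 + 2*O (q(O) = 2*O + 25 = 25 + 2*O)
j(Z) = 2 + Z (j(Z) = Z - 4/(-2) = Z - 4*(-½) = Z + 2 = 2 + Z)
q(36)*j(-22) = (25 + 2*36)*(2 - 22) = (25 + 72)*(-20) = 97*(-20) = -1940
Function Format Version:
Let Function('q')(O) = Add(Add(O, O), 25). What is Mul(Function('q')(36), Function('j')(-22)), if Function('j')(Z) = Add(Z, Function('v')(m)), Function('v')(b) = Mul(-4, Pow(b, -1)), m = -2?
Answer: -1940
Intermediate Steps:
Function('q')(O) = Add(25, Mul(2, O)) (Function('q')(O) = Add(Mul(2, O), 25) = Add(25, Mul(2, O)))
Function('j')(Z) = Add(2, Z) (Function('j')(Z) = Add(Z, Mul(-4, Pow(-2, -1))) = Add(Z, Mul(-4, Rational(-1, 2))) = Add(Z, 2) = Add(2, Z))
Mul(Function('q')(36), Function('j')(-22)) = Mul(Add(25, Mul(2, 36)), Add(2, -22)) = Mul(Add(25, 72), -20) = Mul(97, -20) = -1940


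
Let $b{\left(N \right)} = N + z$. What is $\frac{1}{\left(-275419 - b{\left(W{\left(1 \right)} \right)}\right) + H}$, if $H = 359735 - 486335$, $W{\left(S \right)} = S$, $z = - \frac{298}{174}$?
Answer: $- \frac{87}{34975591} \approx -2.4874 \cdot 10^{-6}$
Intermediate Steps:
$z = - \frac{149}{87}$ ($z = \left(-298\right) \frac{1}{174} = - \frac{149}{87} \approx -1.7126$)
$b{\left(N \right)} = - \frac{149}{87} + N$ ($b{\left(N \right)} = N - \frac{149}{87} = - \frac{149}{87} + N$)
$H = -126600$ ($H = 359735 - 486335 = -126600$)
$\frac{1}{\left(-275419 - b{\left(W{\left(1 \right)} \right)}\right) + H} = \frac{1}{\left(-275419 - \left(- \frac{149}{87} + 1\right)\right) - 126600} = \frac{1}{\left(-275419 - - \frac{62}{87}\right) - 126600} = \frac{1}{\left(-275419 + \frac{62}{87}\right) - 126600} = \frac{1}{- \frac{23961391}{87} - 126600} = \frac{1}{- \frac{34975591}{87}} = - \frac{87}{34975591}$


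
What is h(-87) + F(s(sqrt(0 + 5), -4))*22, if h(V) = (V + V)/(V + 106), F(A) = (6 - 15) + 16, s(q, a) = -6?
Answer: 2752/19 ≈ 144.84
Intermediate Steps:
F(A) = 7 (F(A) = -9 + 16 = 7)
h(V) = 2*V/(106 + V) (h(V) = (2*V)/(106 + V) = 2*V/(106 + V))
h(-87) + F(s(sqrt(0 + 5), -4))*22 = 2*(-87)/(106 - 87) + 7*22 = 2*(-87)/19 + 154 = 2*(-87)*(1/19) + 154 = -174/19 + 154 = 2752/19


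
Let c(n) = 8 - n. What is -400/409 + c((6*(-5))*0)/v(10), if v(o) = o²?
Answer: -9182/10225 ≈ -0.89799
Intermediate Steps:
-400/409 + c((6*(-5))*0)/v(10) = -400/409 + (8 - 6*(-5)*0)/(10²) = -400*1/409 + (8 - (-30)*0)/100 = -400/409 + (8 - 1*0)*(1/100) = -400/409 + (8 + 0)*(1/100) = -400/409 + 8*(1/100) = -400/409 + 2/25 = -9182/10225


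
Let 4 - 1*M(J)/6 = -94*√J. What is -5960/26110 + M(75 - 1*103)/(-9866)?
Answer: -2971400/12880063 - 564*I*√7/4933 ≈ -0.2307 - 0.30249*I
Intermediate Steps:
M(J) = 24 + 564*√J (M(J) = 24 - (-564)*√J = 24 + 564*√J)
-5960/26110 + M(75 - 1*103)/(-9866) = -5960/26110 + (24 + 564*√(75 - 1*103))/(-9866) = -5960*1/26110 + (24 + 564*√(75 - 103))*(-1/9866) = -596/2611 + (24 + 564*√(-28))*(-1/9866) = -596/2611 + (24 + 564*(2*I*√7))*(-1/9866) = -596/2611 + (24 + 1128*I*√7)*(-1/9866) = -596/2611 + (-12/4933 - 564*I*√7/4933) = -2971400/12880063 - 564*I*√7/4933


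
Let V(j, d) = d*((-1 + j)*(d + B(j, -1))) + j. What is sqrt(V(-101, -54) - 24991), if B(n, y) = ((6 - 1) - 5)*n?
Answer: 102*I*sqrt(31) ≈ 567.91*I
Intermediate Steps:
B(n, y) = 0 (B(n, y) = (5 - 5)*n = 0*n = 0)
V(j, d) = j + d**2*(-1 + j) (V(j, d) = d*((-1 + j)*(d + 0)) + j = d*((-1 + j)*d) + j = d*(d*(-1 + j)) + j = d**2*(-1 + j) + j = j + d**2*(-1 + j))
sqrt(V(-101, -54) - 24991) = sqrt((-101 - 1*(-54)**2 - 101*(-54)**2) - 24991) = sqrt((-101 - 1*2916 - 101*2916) - 24991) = sqrt((-101 - 2916 - 294516) - 24991) = sqrt(-297533 - 24991) = sqrt(-322524) = 102*I*sqrt(31)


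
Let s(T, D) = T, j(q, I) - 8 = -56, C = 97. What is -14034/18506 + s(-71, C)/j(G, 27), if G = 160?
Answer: 320147/444144 ≈ 0.72082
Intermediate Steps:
j(q, I) = -48 (j(q, I) = 8 - 56 = -48)
-14034/18506 + s(-71, C)/j(G, 27) = -14034/18506 - 71/(-48) = -14034*1/18506 - 71*(-1/48) = -7017/9253 + 71/48 = 320147/444144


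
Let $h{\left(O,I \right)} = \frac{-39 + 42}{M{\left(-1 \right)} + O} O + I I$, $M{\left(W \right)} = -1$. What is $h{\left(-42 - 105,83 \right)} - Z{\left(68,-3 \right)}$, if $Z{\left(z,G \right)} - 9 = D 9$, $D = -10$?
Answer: $\frac{1032001}{148} \approx 6973.0$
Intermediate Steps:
$h{\left(O,I \right)} = I^{2} + \frac{3 O}{-1 + O}$ ($h{\left(O,I \right)} = \frac{-39 + 42}{-1 + O} O + I I = \frac{3}{-1 + O} O + I^{2} = \frac{3 O}{-1 + O} + I^{2} = I^{2} + \frac{3 O}{-1 + O}$)
$Z{\left(z,G \right)} = -81$ ($Z{\left(z,G \right)} = 9 - 90 = -81$)
$h{\left(-42 - 105,83 \right)} - Z{\left(68,-3 \right)} = \frac{- 83^{2} + 3 \left(-42 - 105\right) + \left(-42 - 105\right) 83^{2}}{-1 - 147} - -81 = \frac{\left(-1\right) 6889 + 3 \left(-147\right) - 1012683}{-1 - 147} + 81 = \frac{-6889 - 441 - 1012683}{-148} + 81 = \left(- \frac{1}{148}\right) \left(-1020013\right) + 81 = \frac{1020013}{148} + 81 = \frac{1032001}{148}$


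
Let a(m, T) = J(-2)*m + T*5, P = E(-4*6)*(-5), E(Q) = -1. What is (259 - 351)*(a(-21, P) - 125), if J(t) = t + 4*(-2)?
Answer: -10120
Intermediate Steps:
P = 5 (P = -1*(-5) = 5)
J(t) = -8 + t (J(t) = t - 8 = -8 + t)
a(m, T) = -10*m + 5*T (a(m, T) = (-8 - 2)*m + T*5 = -10*m + 5*T)
(259 - 351)*(a(-21, P) - 125) = (259 - 351)*((-10*(-21) + 5*5) - 125) = -92*((210 + 25) - 125) = -92*(235 - 125) = -92*110 = -10120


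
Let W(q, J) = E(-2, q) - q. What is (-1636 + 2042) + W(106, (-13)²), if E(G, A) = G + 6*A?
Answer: 934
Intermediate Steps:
W(q, J) = -2 + 5*q (W(q, J) = (-2 + 6*q) - q = -2 + 5*q)
(-1636 + 2042) + W(106, (-13)²) = (-1636 + 2042) + (-2 + 5*106) = 406 + (-2 + 530) = 406 + 528 = 934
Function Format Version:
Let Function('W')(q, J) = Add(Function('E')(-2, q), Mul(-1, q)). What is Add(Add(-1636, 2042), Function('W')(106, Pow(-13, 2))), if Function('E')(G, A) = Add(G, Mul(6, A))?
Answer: 934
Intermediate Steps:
Function('W')(q, J) = Add(-2, Mul(5, q)) (Function('W')(q, J) = Add(Add(-2, Mul(6, q)), Mul(-1, q)) = Add(-2, Mul(5, q)))
Add(Add(-1636, 2042), Function('W')(106, Pow(-13, 2))) = Add(Add(-1636, 2042), Add(-2, Mul(5, 106))) = Add(406, Add(-2, 530)) = Add(406, 528) = 934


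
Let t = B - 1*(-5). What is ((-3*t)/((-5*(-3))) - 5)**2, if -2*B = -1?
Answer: 3721/100 ≈ 37.210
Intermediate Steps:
B = 1/2 (B = -1/2*(-1) = 1/2 ≈ 0.50000)
t = 11/2 (t = 1/2 - 1*(-5) = 1/2 + 5 = 11/2 ≈ 5.5000)
((-3*t)/((-5*(-3))) - 5)**2 = ((-3*11/2)/((-5*(-3))) - 5)**2 = (-33/2/15 - 5)**2 = ((1/15)*(-33/2) - 5)**2 = (-11/10 - 5)**2 = (-61/10)**2 = 3721/100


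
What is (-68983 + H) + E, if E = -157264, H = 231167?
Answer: 4920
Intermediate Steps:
(-68983 + H) + E = (-68983 + 231167) - 157264 = 162184 - 157264 = 4920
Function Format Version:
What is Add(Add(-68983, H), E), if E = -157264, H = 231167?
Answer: 4920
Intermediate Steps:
Add(Add(-68983, H), E) = Add(Add(-68983, 231167), -157264) = Add(162184, -157264) = 4920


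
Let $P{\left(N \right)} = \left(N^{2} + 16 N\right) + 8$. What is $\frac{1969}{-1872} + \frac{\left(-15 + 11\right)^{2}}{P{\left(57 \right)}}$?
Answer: $- \frac{8178809}{7804368} \approx -1.048$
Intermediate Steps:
$P{\left(N \right)} = 8 + N^{2} + 16 N$
$\frac{1969}{-1872} + \frac{\left(-15 + 11\right)^{2}}{P{\left(57 \right)}} = \frac{1969}{-1872} + \frac{\left(-15 + 11\right)^{2}}{8 + 57^{2} + 16 \cdot 57} = 1969 \left(- \frac{1}{1872}\right) + \frac{\left(-4\right)^{2}}{8 + 3249 + 912} = - \frac{1969}{1872} + \frac{16}{4169} = - \frac{8178809}{7804368}$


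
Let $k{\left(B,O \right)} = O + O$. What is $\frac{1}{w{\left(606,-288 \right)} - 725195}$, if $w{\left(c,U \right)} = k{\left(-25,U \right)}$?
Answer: $- \frac{1}{725771} \approx -1.3778 \cdot 10^{-6}$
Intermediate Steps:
$k{\left(B,O \right)} = 2 O$
$w{\left(c,U \right)} = 2 U$
$\frac{1}{w{\left(606,-288 \right)} - 725195} = \frac{1}{2 \left(-288\right) - 725195} = \frac{1}{-576 - 725195} = \frac{1}{-725771} = - \frac{1}{725771}$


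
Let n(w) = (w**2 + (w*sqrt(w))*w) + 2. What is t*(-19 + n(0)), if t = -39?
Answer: 663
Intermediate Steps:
n(w) = 2 + w**2 + w**(5/2) (n(w) = (w**2 + w**(3/2)*w) + 2 = (w**2 + w**(5/2)) + 2 = 2 + w**2 + w**(5/2))
t*(-19 + n(0)) = -39*(-19 + (2 + 0**2 + 0**(5/2))) = -39*(-19 + (2 + 0 + 0)) = -39*(-19 + 2) = -39*(-17) = 663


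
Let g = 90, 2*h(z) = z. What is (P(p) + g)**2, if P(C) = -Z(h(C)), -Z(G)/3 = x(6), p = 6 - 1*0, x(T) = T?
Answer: 11664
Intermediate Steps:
h(z) = z/2
p = 6 (p = 6 + 0 = 6)
Z(G) = -18 (Z(G) = -3*6 = -18)
P(C) = 18 (P(C) = -1*(-18) = 18)
(P(p) + g)**2 = (18 + 90)**2 = 108**2 = 11664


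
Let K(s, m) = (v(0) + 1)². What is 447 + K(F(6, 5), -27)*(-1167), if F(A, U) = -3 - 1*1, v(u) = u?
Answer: -720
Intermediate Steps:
F(A, U) = -4 (F(A, U) = -3 - 1 = -4)
K(s, m) = 1 (K(s, m) = (0 + 1)² = 1² = 1)
447 + K(F(6, 5), -27)*(-1167) = 447 + 1*(-1167) = 447 - 1167 = -720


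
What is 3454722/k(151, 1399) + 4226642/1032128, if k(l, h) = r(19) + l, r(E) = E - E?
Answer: 1783176765679/77925664 ≈ 22883.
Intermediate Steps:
r(E) = 0
k(l, h) = l (k(l, h) = 0 + l = l)
3454722/k(151, 1399) + 4226642/1032128 = 3454722/151 + 4226642/1032128 = 3454722*(1/151) + 4226642*(1/1032128) = 3454722/151 + 2113321/516064 = 1783176765679/77925664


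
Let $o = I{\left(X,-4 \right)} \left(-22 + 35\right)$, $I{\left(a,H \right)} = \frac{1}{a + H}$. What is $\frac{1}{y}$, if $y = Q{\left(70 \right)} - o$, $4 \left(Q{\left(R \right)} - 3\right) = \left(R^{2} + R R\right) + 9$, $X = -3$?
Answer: $\frac{28}{68799} \approx 0.00040698$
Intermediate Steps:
$I{\left(a,H \right)} = \frac{1}{H + a}$
$Q{\left(R \right)} = \frac{21}{4} + \frac{R^{2}}{2}$ ($Q{\left(R \right)} = 3 + \frac{\left(R^{2} + R R\right) + 9}{4} = 3 + \frac{\left(R^{2} + R^{2}\right) + 9}{4} = 3 + \frac{2 R^{2} + 9}{4} = 3 + \frac{9 + 2 R^{2}}{4} = 3 + \left(\frac{9}{4} + \frac{R^{2}}{2}\right) = \frac{21}{4} + \frac{R^{2}}{2}$)
$o = - \frac{13}{7}$ ($o = \frac{-22 + 35}{-4 - 3} = \frac{1}{-7} \cdot 13 = \left(- \frac{1}{7}\right) 13 = - \frac{13}{7} \approx -1.8571$)
$y = \frac{68799}{28}$ ($y = \left(\frac{21}{4} + \frac{70^{2}}{2}\right) - - \frac{13}{7} = \left(\frac{21}{4} + \frac{1}{2} \cdot 4900\right) + \frac{13}{7} = \left(\frac{21}{4} + 2450\right) + \frac{13}{7} = \frac{9821}{4} + \frac{13}{7} = \frac{68799}{28} \approx 2457.1$)
$\frac{1}{y} = \frac{1}{\frac{68799}{28}} = \frac{28}{68799}$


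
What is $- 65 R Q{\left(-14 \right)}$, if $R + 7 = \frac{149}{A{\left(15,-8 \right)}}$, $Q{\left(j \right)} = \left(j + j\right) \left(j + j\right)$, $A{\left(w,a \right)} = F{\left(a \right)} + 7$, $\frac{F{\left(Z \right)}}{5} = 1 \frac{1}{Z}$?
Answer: $- \frac{42551600}{51} \approx -8.3435 \cdot 10^{5}$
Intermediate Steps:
$F{\left(Z \right)} = \frac{5}{Z}$ ($F{\left(Z \right)} = 5 \cdot 1 \frac{1}{Z} = \frac{5}{Z}$)
$A{\left(w,a \right)} = 7 + \frac{5}{a}$ ($A{\left(w,a \right)} = \frac{5}{a} + 7 = 7 + \frac{5}{a}$)
$Q{\left(j \right)} = 4 j^{2}$ ($Q{\left(j \right)} = 2 j 2 j = 4 j^{2}$)
$R = \frac{835}{51}$ ($R = -7 + \frac{149}{7 + \frac{5}{-8}} = -7 + \frac{149}{7 + 5 \left(- \frac{1}{8}\right)} = -7 + \frac{149}{7 - \frac{5}{8}} = -7 + \frac{149}{\frac{51}{8}} = -7 + 149 \cdot \frac{8}{51} = -7 + \frac{1192}{51} = \frac{835}{51} \approx 16.373$)
$- 65 R Q{\left(-14 \right)} = \left(-65\right) \frac{835}{51} \cdot 4 \left(-14\right)^{2} = - \frac{54275 \cdot 4 \cdot 196}{51} = \left(- \frac{54275}{51}\right) 784 = - \frac{42551600}{51}$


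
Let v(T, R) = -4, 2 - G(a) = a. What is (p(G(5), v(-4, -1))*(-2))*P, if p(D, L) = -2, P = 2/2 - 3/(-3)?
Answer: 8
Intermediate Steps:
G(a) = 2 - a
P = 2 (P = 2*(½) - 3*(-⅓) = 1 + 1 = 2)
(p(G(5), v(-4, -1))*(-2))*P = -2*(-2)*2 = 4*2 = 8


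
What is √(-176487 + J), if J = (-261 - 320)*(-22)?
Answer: I*√163705 ≈ 404.6*I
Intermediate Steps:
J = 12782 (J = -581*(-22) = 12782)
√(-176487 + J) = √(-176487 + 12782) = √(-163705) = I*√163705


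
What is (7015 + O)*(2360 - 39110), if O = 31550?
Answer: -1417263750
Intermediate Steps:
(7015 + O)*(2360 - 39110) = (7015 + 31550)*(2360 - 39110) = 38565*(-36750) = -1417263750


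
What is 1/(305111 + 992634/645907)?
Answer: 645907/197074323311 ≈ 3.2775e-6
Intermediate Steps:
1/(305111 + 992634/645907) = 1/(197074323311/645907) = 645907/197074323311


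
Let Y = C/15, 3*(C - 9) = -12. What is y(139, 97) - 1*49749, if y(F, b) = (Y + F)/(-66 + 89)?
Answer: -3432263/69 ≈ -49743.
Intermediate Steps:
C = 5 (C = 9 + (⅓)*(-12) = 9 - 4 = 5)
Y = ⅓ (Y = 5/15 = 5*(1/15) = ⅓ ≈ 0.33333)
y(F, b) = 1/69 + F/23 (y(F, b) = (⅓ + F)/(-66 + 89) = (⅓ + F)/23 = (⅓ + F)*(1/23) = 1/69 + F/23)
y(139, 97) - 1*49749 = (1/69 + (1/23)*139) - 1*49749 = (1/69 + 139/23) - 49749 = 418/69 - 49749 = -3432263/69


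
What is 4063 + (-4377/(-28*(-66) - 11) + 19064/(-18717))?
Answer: 139581708250/34383129 ≈ 4059.6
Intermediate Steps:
4063 + (-4377/(-28*(-66) - 11) + 19064/(-18717)) = 4063 + (-4377/(1848 - 11) + 19064*(-1/18717)) = 4063 + (-4377/1837 - 19064/18717) = 4063 - 116944877/34383129 = 139581708250/34383129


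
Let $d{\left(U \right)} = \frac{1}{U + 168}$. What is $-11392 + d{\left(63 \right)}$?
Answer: $- \frac{2631551}{231} \approx -11392.0$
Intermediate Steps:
$d{\left(U \right)} = \frac{1}{168 + U}$
$-11392 + d{\left(63 \right)} = -11392 + \frac{1}{168 + 63} = -11392 + \frac{1}{231} = - \frac{2631551}{231}$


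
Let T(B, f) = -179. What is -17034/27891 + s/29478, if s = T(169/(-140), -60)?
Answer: -56346749/91352322 ≈ -0.61681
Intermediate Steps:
s = -179
-17034/27891 + s/29478 = -17034/27891 - 179/29478 = -17034*1/27891 - 179*1/29478 = -5678/9297 - 179/29478 = -56346749/91352322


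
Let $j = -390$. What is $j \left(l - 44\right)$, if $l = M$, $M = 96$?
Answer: $-20280$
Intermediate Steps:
$l = 96$
$j \left(l - 44\right) = - 390 \left(96 - 44\right) = \left(-390\right) 52 = -20280$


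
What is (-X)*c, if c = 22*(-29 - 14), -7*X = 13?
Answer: -12298/7 ≈ -1756.9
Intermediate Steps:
X = -13/7 (X = -⅐*13 = -13/7 ≈ -1.8571)
c = -946 (c = 22*(-43) = -946)
(-X)*c = -1*(-13/7)*(-946) = (13/7)*(-946) = -12298/7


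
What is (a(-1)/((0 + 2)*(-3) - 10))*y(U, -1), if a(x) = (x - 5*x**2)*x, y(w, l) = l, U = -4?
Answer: 3/8 ≈ 0.37500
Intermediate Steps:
a(x) = x*(x - 5*x**2) (a(x) = (x - 5*x**2)*x = x*(x - 5*x**2))
(a(-1)/((0 + 2)*(-3) - 10))*y(U, -1) = (((-1)**2*(1 - 5*(-1)))/((0 + 2)*(-3) - 10))*(-1) = ((1*(1 + 5))/(2*(-3) - 10))*(-1) = ((1*6)/(-6 - 10))*(-1) = (6/(-16))*(-1) = (6*(-1/16))*(-1) = -3/8*(-1) = 3/8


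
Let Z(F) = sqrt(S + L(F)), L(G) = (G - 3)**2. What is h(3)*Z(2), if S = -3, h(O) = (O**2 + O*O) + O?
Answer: 21*I*sqrt(2) ≈ 29.698*I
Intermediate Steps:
h(O) = O + 2*O**2 (h(O) = (O**2 + O**2) + O = 2*O**2 + O = O + 2*O**2)
L(G) = (-3 + G)**2
Z(F) = sqrt(-3 + (-3 + F)**2)
h(3)*Z(2) = (3*(1 + 2*3))*sqrt(-3 + (-3 + 2)**2) = (3*(1 + 6))*sqrt(-3 + (-1)**2) = (3*7)*sqrt(-3 + 1) = 21*sqrt(-2) = 21*(I*sqrt(2)) = 21*I*sqrt(2)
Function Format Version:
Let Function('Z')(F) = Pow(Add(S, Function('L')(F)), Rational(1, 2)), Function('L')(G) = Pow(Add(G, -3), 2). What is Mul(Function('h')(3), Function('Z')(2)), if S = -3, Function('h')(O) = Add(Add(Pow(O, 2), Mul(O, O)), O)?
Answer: Mul(21, I, Pow(2, Rational(1, 2))) ≈ Mul(29.698, I)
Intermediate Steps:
Function('h')(O) = Add(O, Mul(2, Pow(O, 2))) (Function('h')(O) = Add(Add(Pow(O, 2), Pow(O, 2)), O) = Add(Mul(2, Pow(O, 2)), O) = Add(O, Mul(2, Pow(O, 2))))
Function('L')(G) = Pow(Add(-3, G), 2)
Function('Z')(F) = Pow(Add(-3, Pow(Add(-3, F), 2)), Rational(1, 2))
Mul(Function('h')(3), Function('Z')(2)) = Mul(Mul(3, Add(1, Mul(2, 3))), Pow(Add(-3, Pow(Add(-3, 2), 2)), Rational(1, 2))) = Mul(Mul(3, Add(1, 6)), Pow(Add(-3, Pow(-1, 2)), Rational(1, 2))) = Mul(Mul(3, 7), Pow(Add(-3, 1), Rational(1, 2))) = Mul(21, Pow(-2, Rational(1, 2))) = Mul(21, Mul(I, Pow(2, Rational(1, 2)))) = Mul(21, I, Pow(2, Rational(1, 2)))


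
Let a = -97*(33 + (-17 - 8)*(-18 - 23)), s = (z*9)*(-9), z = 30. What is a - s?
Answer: -100196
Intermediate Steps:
s = -2430 (s = (30*9)*(-9) = 270*(-9) = -2430)
a = -102626 (a = -97*(33 - 25*(-41)) = -97*(33 + 1025) = -97*1058 = -102626)
a - s = -102626 - 1*(-2430) = -102626 + 2430 = -100196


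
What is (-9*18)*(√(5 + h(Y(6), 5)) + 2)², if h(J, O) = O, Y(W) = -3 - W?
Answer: -2268 - 648*√10 ≈ -4317.2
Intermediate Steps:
(-9*18)*(√(5 + h(Y(6), 5)) + 2)² = (-9*18)*(√(5 + 5) + 2)² = -162*(√10 + 2)² = -162*(2 + √10)²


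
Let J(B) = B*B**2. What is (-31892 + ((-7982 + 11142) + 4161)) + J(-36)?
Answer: -71227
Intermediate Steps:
J(B) = B**3
(-31892 + ((-7982 + 11142) + 4161)) + J(-36) = (-31892 + ((-7982 + 11142) + 4161)) + (-36)**3 = (-31892 + (3160 + 4161)) - 46656 = (-31892 + 7321) - 46656 = -24571 - 46656 = -71227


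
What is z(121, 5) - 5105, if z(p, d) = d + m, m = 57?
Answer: -5043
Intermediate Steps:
z(p, d) = 57 + d (z(p, d) = d + 57 = 57 + d)
z(121, 5) - 5105 = (57 + 5) - 5105 = 62 - 5105 = -5043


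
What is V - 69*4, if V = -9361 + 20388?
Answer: 10751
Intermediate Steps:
V = 11027
V - 69*4 = 11027 - 69*4 = 11027 - 276 = 10751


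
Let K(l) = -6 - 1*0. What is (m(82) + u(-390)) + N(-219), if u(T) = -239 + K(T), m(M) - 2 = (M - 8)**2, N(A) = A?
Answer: 5014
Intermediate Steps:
K(l) = -6 (K(l) = -6 + 0 = -6)
m(M) = 2 + (-8 + M)**2 (m(M) = 2 + (M - 8)**2 = 2 + (-8 + M)**2)
u(T) = -245 (u(T) = -239 - 6 = -245)
(m(82) + u(-390)) + N(-219) = ((2 + (-8 + 82)**2) - 245) - 219 = ((2 + 74**2) - 245) - 219 = ((2 + 5476) - 245) - 219 = (5478 - 245) - 219 = 5233 - 219 = 5014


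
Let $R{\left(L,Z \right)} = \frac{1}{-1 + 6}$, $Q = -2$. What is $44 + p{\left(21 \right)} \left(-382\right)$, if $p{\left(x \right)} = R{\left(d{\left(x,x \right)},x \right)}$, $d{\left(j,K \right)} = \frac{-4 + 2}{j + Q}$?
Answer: $- \frac{162}{5} \approx -32.4$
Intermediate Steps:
$d{\left(j,K \right)} = - \frac{2}{-2 + j}$ ($d{\left(j,K \right)} = \frac{-4 + 2}{j - 2} = - \frac{2}{-2 + j}$)
$R{\left(L,Z \right)} = \frac{1}{5}$
$p{\left(x \right)} = \frac{1}{5}$
$44 + p{\left(21 \right)} \left(-382\right) = 44 + \frac{1}{5} \left(-382\right) = 44 - \frac{382}{5} = - \frac{162}{5}$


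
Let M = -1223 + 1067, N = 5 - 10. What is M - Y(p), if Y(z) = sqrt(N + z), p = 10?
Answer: -156 - sqrt(5) ≈ -158.24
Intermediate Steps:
N = -5
Y(z) = sqrt(-5 + z)
M = -156
M - Y(p) = -156 - sqrt(-5 + 10) = -156 - sqrt(5)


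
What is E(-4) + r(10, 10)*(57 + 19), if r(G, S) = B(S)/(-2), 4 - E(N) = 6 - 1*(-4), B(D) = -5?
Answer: 184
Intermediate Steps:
E(N) = -6 (E(N) = 4 - (6 - 1*(-4)) = 4 - (6 + 4) = 4 - 1*10 = 4 - 10 = -6)
r(G, S) = 5/2 (r(G, S) = -5/(-2) = -5*(-½) = 5/2)
E(-4) + r(10, 10)*(57 + 19) = -6 + 5*(57 + 19)/2 = -6 + (5/2)*76 = -6 + 190 = 184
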